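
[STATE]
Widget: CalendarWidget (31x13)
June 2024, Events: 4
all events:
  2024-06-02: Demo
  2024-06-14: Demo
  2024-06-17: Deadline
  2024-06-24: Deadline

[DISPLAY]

           June 2024           
Mo Tu We Th Fr Sa Su           
                1  2*          
 3  4  5  6  7  8  9           
10 11 12 13 14* 15 16          
17* 18 19 20 21 22 23          
24* 25 26 27 28 29 30          
                               
                               
                               
                               
                               
                               


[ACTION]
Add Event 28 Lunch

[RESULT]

           June 2024           
Mo Tu We Th Fr Sa Su           
                1  2*          
 3  4  5  6  7  8  9           
10 11 12 13 14* 15 16          
17* 18 19 20 21 22 23          
24* 25 26 27 28* 29 30         
                               
                               
                               
                               
                               
                               


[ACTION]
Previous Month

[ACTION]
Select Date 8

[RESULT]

            May 2024           
Mo Tu We Th Fr Sa Su           
       1  2  3  4  5           
 6  7 [ 8]  9 10 11 12         
13 14 15 16 17 18 19           
20 21 22 23 24 25 26           
27 28 29 30 31                 
                               
                               
                               
                               
                               
                               


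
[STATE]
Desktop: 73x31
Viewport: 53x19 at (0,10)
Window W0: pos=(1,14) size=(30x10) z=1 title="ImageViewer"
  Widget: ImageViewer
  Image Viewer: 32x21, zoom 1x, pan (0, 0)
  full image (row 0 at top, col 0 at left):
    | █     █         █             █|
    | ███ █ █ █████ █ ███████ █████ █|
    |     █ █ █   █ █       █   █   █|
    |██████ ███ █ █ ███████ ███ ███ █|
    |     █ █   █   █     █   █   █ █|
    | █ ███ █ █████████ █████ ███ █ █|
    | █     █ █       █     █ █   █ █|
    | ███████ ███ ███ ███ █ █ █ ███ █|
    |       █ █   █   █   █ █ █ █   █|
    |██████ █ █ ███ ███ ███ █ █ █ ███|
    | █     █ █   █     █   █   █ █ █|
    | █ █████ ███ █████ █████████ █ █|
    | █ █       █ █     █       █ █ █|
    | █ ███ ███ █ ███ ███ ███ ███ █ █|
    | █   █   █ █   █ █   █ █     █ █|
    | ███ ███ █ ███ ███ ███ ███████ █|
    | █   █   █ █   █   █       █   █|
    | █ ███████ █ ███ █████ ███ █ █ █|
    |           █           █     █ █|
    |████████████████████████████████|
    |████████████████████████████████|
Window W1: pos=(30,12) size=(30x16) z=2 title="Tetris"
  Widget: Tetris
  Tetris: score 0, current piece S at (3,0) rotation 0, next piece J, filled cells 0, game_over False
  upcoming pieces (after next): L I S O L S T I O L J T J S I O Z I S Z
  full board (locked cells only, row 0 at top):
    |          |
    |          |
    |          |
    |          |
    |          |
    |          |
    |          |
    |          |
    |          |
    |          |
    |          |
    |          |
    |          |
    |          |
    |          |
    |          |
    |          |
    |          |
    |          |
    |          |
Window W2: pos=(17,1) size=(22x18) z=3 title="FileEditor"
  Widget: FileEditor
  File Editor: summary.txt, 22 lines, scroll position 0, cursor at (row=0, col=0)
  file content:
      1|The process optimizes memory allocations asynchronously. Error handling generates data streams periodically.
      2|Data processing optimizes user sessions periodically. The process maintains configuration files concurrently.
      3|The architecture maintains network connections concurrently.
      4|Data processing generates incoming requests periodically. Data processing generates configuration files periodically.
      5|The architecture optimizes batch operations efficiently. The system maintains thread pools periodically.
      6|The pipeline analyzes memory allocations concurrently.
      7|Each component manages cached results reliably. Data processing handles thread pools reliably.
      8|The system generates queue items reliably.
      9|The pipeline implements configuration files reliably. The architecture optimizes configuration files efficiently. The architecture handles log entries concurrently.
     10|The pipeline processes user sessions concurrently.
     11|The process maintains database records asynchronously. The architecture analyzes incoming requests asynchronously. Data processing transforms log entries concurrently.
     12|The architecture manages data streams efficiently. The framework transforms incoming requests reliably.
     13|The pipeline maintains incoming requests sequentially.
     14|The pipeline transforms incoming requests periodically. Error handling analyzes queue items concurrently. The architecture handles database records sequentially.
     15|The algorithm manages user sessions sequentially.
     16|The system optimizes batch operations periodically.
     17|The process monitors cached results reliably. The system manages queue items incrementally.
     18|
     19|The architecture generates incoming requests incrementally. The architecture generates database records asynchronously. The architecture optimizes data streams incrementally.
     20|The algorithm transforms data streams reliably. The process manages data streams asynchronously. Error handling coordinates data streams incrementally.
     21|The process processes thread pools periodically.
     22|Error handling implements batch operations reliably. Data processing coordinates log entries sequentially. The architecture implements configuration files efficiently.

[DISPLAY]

                 ┃Each component mana░┃              
                 ┃The system generate░┃              
                 ┃The pipeline implem░┃━━━━━━━━━━━━━━
                 ┃The pipeline proces░┃              
 ┏━━━━━━━━━━━━━━━┃The process maintai░┃──────────────
 ┃ ImageViewer   ┃The architecture ma░┃  │Next:      
 ┠───────────────┃The pipeline mainta░┃  │█          
 ┃ █     █       ┃The pipeline transf▼┃  │███        
 ┃ ███ █ █ █████ ┗━━━━━━━━━━━━━━━━━━━━┛  │           
 ┃     █ █ █   █ █       █   █┃          │           
 ┃██████ ███ █ █ ███████ ███ █┃          │           
 ┃     █ █   █   █     █   █  ┃          │Score:     
 ┃ █ ███ █ █████████ █████ ███┃          │0          
 ┗━━━━━━━━━━━━━━━━━━━━━━━━━━━━┃          │           
                              ┃          │           
                              ┃          │           
                              ┃          │           
                              ┗━━━━━━━━━━━━━━━━━━━━━━
                                                     


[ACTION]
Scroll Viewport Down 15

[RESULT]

                 ┃The pipeline implem░┃━━━━━━━━━━━━━━
                 ┃The pipeline proces░┃              
 ┏━━━━━━━━━━━━━━━┃The process maintai░┃──────────────
 ┃ ImageViewer   ┃The architecture ma░┃  │Next:      
 ┠───────────────┃The pipeline mainta░┃  │█          
 ┃ █     █       ┃The pipeline transf▼┃  │███        
 ┃ ███ █ █ █████ ┗━━━━━━━━━━━━━━━━━━━━┛  │           
 ┃     █ █ █   █ █       █   █┃          │           
 ┃██████ ███ █ █ ███████ ███ █┃          │           
 ┃     █ █   █   █     █   █  ┃          │Score:     
 ┃ █ ███ █ █████████ █████ ███┃          │0          
 ┗━━━━━━━━━━━━━━━━━━━━━━━━━━━━┃          │           
                              ┃          │           
                              ┃          │           
                              ┃          │           
                              ┗━━━━━━━━━━━━━━━━━━━━━━
                                                     
                                                     
                                                     


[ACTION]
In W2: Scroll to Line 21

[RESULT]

                 ┃The process monitor░┃━━━━━━━━━━━━━━
                 ┃                   ░┃              
 ┏━━━━━━━━━━━━━━━┃The architecture ge░┃──────────────
 ┃ ImageViewer   ┃The algorithm trans░┃  │Next:      
 ┠───────────────┃The process process█┃  │█          
 ┃ █     █       ┃Error handling impl▼┃  │███        
 ┃ ███ █ █ █████ ┗━━━━━━━━━━━━━━━━━━━━┛  │           
 ┃     █ █ █   █ █       █   █┃          │           
 ┃██████ ███ █ █ ███████ ███ █┃          │           
 ┃     █ █   █   █     █   █  ┃          │Score:     
 ┃ █ ███ █ █████████ █████ ███┃          │0          
 ┗━━━━━━━━━━━━━━━━━━━━━━━━━━━━┃          │           
                              ┃          │           
                              ┃          │           
                              ┃          │           
                              ┗━━━━━━━━━━━━━━━━━━━━━━
                                                     
                                                     
                                                     


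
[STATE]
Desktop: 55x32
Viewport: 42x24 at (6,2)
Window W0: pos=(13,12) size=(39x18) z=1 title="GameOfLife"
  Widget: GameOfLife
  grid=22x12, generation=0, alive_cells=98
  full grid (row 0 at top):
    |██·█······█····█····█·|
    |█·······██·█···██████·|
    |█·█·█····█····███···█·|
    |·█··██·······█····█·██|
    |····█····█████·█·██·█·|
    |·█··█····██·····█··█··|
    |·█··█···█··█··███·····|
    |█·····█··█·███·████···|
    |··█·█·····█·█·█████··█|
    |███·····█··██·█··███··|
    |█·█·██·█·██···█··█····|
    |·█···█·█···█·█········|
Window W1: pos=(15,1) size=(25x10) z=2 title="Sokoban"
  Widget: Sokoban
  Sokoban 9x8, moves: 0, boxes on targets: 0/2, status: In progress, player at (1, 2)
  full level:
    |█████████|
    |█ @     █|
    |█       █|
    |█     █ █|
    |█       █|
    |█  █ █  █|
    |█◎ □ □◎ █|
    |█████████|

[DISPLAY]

         ┃ Sokoban               ┃        
         ┠───────────────────────┨        
         ┃█████████              ┃        
         ┃█ @     █              ┃        
         ┃█       █              ┃        
         ┃█     █ █              ┃        
         ┃█       █              ┃        
         ┃█  █ █  █              ┃        
         ┗━━━━━━━━━━━━━━━━━━━━━━━┛        
                                          
       ┏━━━━━━━━━━━━━━━━━━━━━━━━━━━━━━━━━━
       ┃ GameOfLife                       
       ┠──────────────────────────────────
       ┃Gen: 0                            
       ┃██·█······█····█····█·            
       ┃█·······██·█···██████·            
       ┃█·█·█····█····███···█·            
       ┃·█··██·······█····█·██            
       ┃····█····█████·█·██·█·            
       ┃·█··█····██·····█··█··            
       ┃·█··█···█··█··███·····            
       ┃█·····█··█·███·████···            
       ┃··█·█·····█·█·█████··█            
       ┃███·····█··██·█··███··            


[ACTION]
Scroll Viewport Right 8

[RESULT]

  ┃ Sokoban               ┃               
  ┠───────────────────────┨               
  ┃█████████              ┃               
  ┃█ @     █              ┃               
  ┃█       █              ┃               
  ┃█     █ █              ┃               
  ┃█       █              ┃               
  ┃█  █ █  █              ┃               
  ┗━━━━━━━━━━━━━━━━━━━━━━━┛               
                                          
┏━━━━━━━━━━━━━━━━━━━━━━━━━━━━━━━━━━━━━┓   
┃ GameOfLife                          ┃   
┠─────────────────────────────────────┨   
┃Gen: 0                               ┃   
┃██·█······█····█····█·               ┃   
┃█·······██·█···██████·               ┃   
┃█·█·█····█····███···█·               ┃   
┃·█··██·······█····█·██               ┃   
┃····█····█████·█·██·█·               ┃   
┃·█··█····██·····█··█··               ┃   
┃·█··█···█··█··███·····               ┃   
┃█·····█··█·███·████···               ┃   
┃··█·█·····█·█·█████··█               ┃   
┃███·····█··██·█··███··               ┃   


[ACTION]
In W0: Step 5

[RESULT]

  ┃ Sokoban               ┃               
  ┠───────────────────────┨               
  ┃█████████              ┃               
  ┃█ @     █              ┃               
  ┃█       █              ┃               
  ┃█     █ █              ┃               
  ┃█       █              ┃               
  ┃█  █ █  █              ┃               
  ┗━━━━━━━━━━━━━━━━━━━━━━━┛               
                                          
┏━━━━━━━━━━━━━━━━━━━━━━━━━━━━━━━━━━━━━┓   
┃ GameOfLife                          ┃   
┠─────────────────────────────────────┨   
┃Gen: 5                               ┃   
┃···█···············█·█               ┃   
┃··█·█·············█··█               ┃   
┃··███·············█··█               ┃   
┃·█·█······███··█·███··               ┃   
┃██·██·█···█·█·███·██··               ┃   
┃···██·██··█·····█·····               ┃   
┃···█···██·██·█·█······               ┃   
┃···██········██·······               ┃   
┃█···██······█·········               ┃   
┃██·██·················               ┃   


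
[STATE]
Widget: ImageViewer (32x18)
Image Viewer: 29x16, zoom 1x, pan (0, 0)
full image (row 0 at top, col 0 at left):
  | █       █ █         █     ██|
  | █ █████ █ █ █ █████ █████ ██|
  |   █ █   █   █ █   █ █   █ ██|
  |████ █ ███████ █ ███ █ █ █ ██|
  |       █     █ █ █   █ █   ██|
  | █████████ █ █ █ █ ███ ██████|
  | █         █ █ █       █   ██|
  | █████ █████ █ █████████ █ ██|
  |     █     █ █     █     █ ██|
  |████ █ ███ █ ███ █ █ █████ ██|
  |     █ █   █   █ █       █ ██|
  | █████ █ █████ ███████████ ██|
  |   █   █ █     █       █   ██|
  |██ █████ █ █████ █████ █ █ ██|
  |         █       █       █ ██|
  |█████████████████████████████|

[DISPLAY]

 █       █ █         █     ██   
 █ █████ █ █ █ █████ █████ ██   
   █ █   █   █ █   █ █   █ ██   
████ █ ███████ █ ███ █ █ █ ██   
       █     █ █ █   █ █   ██   
 █████████ █ █ █ █ ███ ██████   
 █         █ █ █       █   ██   
 █████ █████ █ █████████ █ ██   
     █     █ █     █     █ ██   
████ █ ███ █ ███ █ █ █████ ██   
     █ █   █   █ █       █ ██   
 █████ █ █████ ███████████ ██   
   █   █ █     █       █   ██   
██ █████ █ █████ █████ █ █ ██   
         █       █       █ ██   
█████████████████████████████   
                                
                                


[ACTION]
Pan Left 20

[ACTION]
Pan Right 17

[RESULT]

    █     ██                    
███ █████ ██                    
  █ █   █ ██                    
███ █ █ █ ██                    
█   █ █   ██                    
█ ███ ██████                    
      █   ██                    
███████ █ ██                    
  █     █ ██                    
█ █ █████ ██                    
█       █ ██                    
█████████ ██                    
      █   ██                    
█████ █ █ ██                    
█       █ ██                    
████████████                    
                                
                                


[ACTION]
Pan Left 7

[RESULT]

 █         █     ██             
 █ █ █████ █████ ██             
   █ █   █ █   █ ██             
████ █ ███ █ █ █ ██             
   █ █ █   █ █   ██             
 █ █ █ █ ███ ██████             
 █ █ █       █   ██             
██ █ █████████ █ ██             
 █ █     █     █ ██             
 █ ███ █ █ █████ ██             
 █   █ █       █ ██             
████ ███████████ ██             
     █       █   ██             
 █████ █████ █ █ ██             
       █       █ ██             
███████████████████             
                                
                                


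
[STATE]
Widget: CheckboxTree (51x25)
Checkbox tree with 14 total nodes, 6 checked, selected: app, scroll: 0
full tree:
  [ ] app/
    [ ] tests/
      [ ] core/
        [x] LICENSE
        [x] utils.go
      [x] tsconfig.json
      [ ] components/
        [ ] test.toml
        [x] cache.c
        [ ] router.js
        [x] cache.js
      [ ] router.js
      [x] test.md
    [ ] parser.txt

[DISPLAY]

>[-] app/                                          
   [-] tests/                                      
     [x] core/                                     
       [x] LICENSE                                 
       [x] utils.go                                
     [x] tsconfig.json                             
     [-] components/                               
       [ ] test.toml                               
       [x] cache.c                                 
       [ ] router.js                               
       [x] cache.js                                
     [ ] router.js                                 
     [x] test.md                                   
   [ ] parser.txt                                  
                                                   
                                                   
                                                   
                                                   
                                                   
                                                   
                                                   
                                                   
                                                   
                                                   
                                                   


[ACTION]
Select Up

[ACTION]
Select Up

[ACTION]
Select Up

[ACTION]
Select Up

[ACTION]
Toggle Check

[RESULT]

>[x] app/                                          
   [x] tests/                                      
     [x] core/                                     
       [x] LICENSE                                 
       [x] utils.go                                
     [x] tsconfig.json                             
     [x] components/                               
       [x] test.toml                               
       [x] cache.c                                 
       [x] router.js                               
       [x] cache.js                                
     [x] router.js                                 
     [x] test.md                                   
   [x] parser.txt                                  
                                                   
                                                   
                                                   
                                                   
                                                   
                                                   
                                                   
                                                   
                                                   
                                                   
                                                   


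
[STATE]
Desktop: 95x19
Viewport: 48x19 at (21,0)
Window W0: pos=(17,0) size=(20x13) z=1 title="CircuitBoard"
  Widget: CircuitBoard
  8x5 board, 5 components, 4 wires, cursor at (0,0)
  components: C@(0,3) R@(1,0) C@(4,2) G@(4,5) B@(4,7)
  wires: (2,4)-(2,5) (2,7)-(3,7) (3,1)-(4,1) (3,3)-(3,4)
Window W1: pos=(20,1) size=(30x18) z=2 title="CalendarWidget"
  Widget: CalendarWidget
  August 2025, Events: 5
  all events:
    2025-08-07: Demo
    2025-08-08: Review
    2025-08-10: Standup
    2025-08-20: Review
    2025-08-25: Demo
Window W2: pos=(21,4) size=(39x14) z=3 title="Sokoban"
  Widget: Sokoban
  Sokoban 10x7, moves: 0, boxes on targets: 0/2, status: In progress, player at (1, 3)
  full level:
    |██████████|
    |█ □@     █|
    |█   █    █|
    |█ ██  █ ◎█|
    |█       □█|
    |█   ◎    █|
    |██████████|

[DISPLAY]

━━━━━━━━━━━━━━━┓                                
━━━━━━━━━━━━━━━━━━━━━━━━━━━━┓                   
 CalendarWidget             ┃                   
────────────────────────────┨                   
┏━━━━━━━━━━━━━━━━━━━━━━━━━━━━━━━━━━━━━┓         
┃ Sokoban                             ┃         
┠─────────────────────────────────────┨         
┃██████████                           ┃         
┃█ □@     █                           ┃         
┃█   █    █                           ┃         
┃█ ██  █ ◎█                           ┃         
┃█       □█                           ┃         
┃█   ◎    █                           ┃         
┃██████████                           ┃         
┃Moves: 0  0/2                        ┃         
┃                                     ┃         
┃                                     ┃         
┗━━━━━━━━━━━━━━━━━━━━━━━━━━━━━━━━━━━━━┛         
━━━━━━━━━━━━━━━━━━━━━━━━━━━━┛                   


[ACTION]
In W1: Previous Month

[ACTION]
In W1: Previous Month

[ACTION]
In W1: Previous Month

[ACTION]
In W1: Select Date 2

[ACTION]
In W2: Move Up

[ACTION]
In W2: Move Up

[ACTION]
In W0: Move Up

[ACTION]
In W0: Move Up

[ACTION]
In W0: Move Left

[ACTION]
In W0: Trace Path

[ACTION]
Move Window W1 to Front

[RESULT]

━━━━━━━━━━━━━━━┓                                
━━━━━━━━━━━━━━━━━━━━━━━━━━━━┓                   
 CalendarWidget             ┃                   
────────────────────────────┨                   
          May 2025          ┃━━━━━━━━━┓         
Mo Tu We Th Fr Sa Su        ┃         ┃         
          1 [ 2]  3  4      ┃─────────┨         
 5  6  7  8  9 10 11        ┃         ┃         
12 13 14 15 16 17 18        ┃         ┃         
19 20 21 22 23 24 25        ┃         ┃         
26 27 28 29 30 31           ┃         ┃         
                            ┃         ┃         
                            ┃         ┃         
                            ┃         ┃         
                            ┃         ┃         
                            ┃         ┃         
                            ┃         ┃         
                            ┃━━━━━━━━━┛         
━━━━━━━━━━━━━━━━━━━━━━━━━━━━┛                   


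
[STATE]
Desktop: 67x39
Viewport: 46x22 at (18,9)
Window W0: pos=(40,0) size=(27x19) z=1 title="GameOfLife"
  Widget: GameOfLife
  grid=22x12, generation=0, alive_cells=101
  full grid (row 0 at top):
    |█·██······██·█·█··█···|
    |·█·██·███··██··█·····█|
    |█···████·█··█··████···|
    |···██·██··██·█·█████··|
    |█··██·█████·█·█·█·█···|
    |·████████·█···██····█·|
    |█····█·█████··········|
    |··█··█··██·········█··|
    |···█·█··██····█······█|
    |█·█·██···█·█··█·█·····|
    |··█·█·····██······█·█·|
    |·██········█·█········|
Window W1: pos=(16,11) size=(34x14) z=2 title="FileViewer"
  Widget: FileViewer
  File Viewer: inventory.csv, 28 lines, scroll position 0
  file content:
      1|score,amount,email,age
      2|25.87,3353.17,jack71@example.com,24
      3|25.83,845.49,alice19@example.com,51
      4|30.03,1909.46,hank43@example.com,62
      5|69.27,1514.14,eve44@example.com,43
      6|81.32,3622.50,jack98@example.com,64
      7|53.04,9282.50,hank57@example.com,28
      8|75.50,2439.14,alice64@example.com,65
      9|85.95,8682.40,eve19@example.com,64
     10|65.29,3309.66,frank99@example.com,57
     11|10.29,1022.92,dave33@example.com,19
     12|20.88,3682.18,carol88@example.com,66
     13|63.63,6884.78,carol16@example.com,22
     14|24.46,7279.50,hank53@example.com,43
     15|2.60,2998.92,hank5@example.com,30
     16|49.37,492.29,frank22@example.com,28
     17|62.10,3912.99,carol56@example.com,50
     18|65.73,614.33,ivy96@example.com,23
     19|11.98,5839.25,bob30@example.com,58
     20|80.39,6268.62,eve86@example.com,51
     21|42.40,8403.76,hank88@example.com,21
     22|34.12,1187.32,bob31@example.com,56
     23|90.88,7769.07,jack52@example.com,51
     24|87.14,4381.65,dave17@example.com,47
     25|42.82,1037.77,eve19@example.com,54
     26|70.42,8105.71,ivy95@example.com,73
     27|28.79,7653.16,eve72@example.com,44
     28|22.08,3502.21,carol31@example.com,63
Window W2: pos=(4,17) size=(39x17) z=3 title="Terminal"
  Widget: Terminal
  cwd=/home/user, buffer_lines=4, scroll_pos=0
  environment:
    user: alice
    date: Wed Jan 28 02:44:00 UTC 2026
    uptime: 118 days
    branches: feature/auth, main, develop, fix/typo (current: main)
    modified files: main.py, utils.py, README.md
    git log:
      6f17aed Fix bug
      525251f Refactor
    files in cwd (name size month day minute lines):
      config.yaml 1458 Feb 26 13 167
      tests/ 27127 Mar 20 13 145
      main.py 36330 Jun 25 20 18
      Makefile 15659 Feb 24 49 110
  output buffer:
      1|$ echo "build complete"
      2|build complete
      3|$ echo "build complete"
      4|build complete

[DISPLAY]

                      ┃·████████·█···██····█· 
                      ┃█····█·█████·········· 
━━━━━━━━━━━━━━━━━━━━━━━━━━━━━━━┓█·········█·· 
FileViewer                     ┃█····█······█ 
───────────────────────────────┨█·█··█·█····· 
core,amount,email,age         ▲┃·██······█·█· 
5.87,3353.17,jack71@example.co█┃··█·█········ 
5.83,845.49,alice19@example.co░┃              
━━━━━━━━━━━━━━━━━━━━━━━━┓le.co░┃              
                        ┃e.com░┃━━━━━━━━━━━━━━
────────────────────────┨le.co░┃              
 complete"              ┃le.co░┃              
e                       ┃ple.c░┃              
 complete"              ┃e.com░┃              
e                       ┃ple.c▼┃              
                        ┃━━━━━━┛              
                        ┃                     
                        ┃                     
                        ┃                     
                        ┃                     
                        ┃                     
                        ┃                     


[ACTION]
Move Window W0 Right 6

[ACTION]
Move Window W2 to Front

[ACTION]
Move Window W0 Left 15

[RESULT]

       ┃·████████·█···██····█·   ┃            
       ┃█····█·█████··········   ┃            
━━━━━━━━━━━━━━━━━━━━━━━━━━━━━━━┓ ┃            
FileViewer                     ┃ ┃            
───────────────────────────────┨ ┃            
core,amount,email,age         ▲┃ ┃            
5.87,3353.17,jack71@example.co█┃ ┃            
5.83,845.49,alice19@example.co░┃ ┃            
━━━━━━━━━━━━━━━━━━━━━━━━┓le.co░┃ ┃            
                        ┃e.com░┃━┛            
────────────────────────┨le.co░┃              
 complete"              ┃le.co░┃              
e                       ┃ple.c░┃              
 complete"              ┃e.com░┃              
e                       ┃ple.c▼┃              
                        ┃━━━━━━┛              
                        ┃                     
                        ┃                     
                        ┃                     
                        ┃                     
                        ┃                     
                        ┃                     


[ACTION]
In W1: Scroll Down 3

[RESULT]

       ┃·████████·█···██····█·   ┃            
       ┃█····█·█████··········   ┃            
━━━━━━━━━━━━━━━━━━━━━━━━━━━━━━━┓ ┃            
FileViewer                     ┃ ┃            
───────────────────────────────┨ ┃            
0.03,1909.46,hank43@example.co▲┃ ┃            
9.27,1514.14,eve44@example.com░┃ ┃            
1.32,3622.50,jack98@example.co█┃ ┃            
━━━━━━━━━━━━━━━━━━━━━━━━┓le.co░┃ ┃            
                        ┃ple.c░┃━┛            
────────────────────────┨e.com░┃              
 complete"              ┃ple.c░┃              
e                       ┃le.co░┃              
 complete"              ┃ple.c░┃              
e                       ┃ple.c▼┃              
                        ┃━━━━━━┛              
                        ┃                     
                        ┃                     
                        ┃                     
                        ┃                     
                        ┃                     
                        ┃                     


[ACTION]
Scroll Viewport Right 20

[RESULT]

    ┃·████████·█···██····█·   ┃               
    ┃█····█·█████··········   ┃               
━━━━━━━━━━━━━━━━━━━━━━━━━━━━┓ ┃               
eViewer                     ┃ ┃               
────────────────────────────┨ ┃               
3,1909.46,hank43@example.co▲┃ ┃               
7,1514.14,eve44@example.com░┃ ┃               
2,3622.50,jack98@example.co█┃ ┃               
━━━━━━━━━━━━━━━━━━━━━┓le.co░┃ ┃               
                     ┃ple.c░┃━┛               
─────────────────────┨e.com░┃                 
mplete"              ┃ple.c░┃                 
                     ┃le.co░┃                 
mplete"              ┃ple.c░┃                 
                     ┃ple.c▼┃                 
                     ┃━━━━━━┛                 
                     ┃                        
                     ┃                        
                     ┃                        
                     ┃                        
                     ┃                        
                     ┃                        


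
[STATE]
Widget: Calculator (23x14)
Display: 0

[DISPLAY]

                      0
┌───┬───┬───┬───┐      
│ 7 │ 8 │ 9 │ ÷ │      
├───┼───┼───┼───┤      
│ 4 │ 5 │ 6 │ × │      
├───┼───┼───┼───┤      
│ 1 │ 2 │ 3 │ - │      
├───┼───┼───┼───┤      
│ 0 │ . │ = │ + │      
├───┼───┼───┼───┤      
│ C │ MC│ MR│ M+│      
└───┴───┴───┴───┘      
                       
                       


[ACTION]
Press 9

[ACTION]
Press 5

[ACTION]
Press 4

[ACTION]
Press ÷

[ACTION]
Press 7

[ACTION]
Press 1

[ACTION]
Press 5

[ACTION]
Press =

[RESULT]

            1.334265734
┌───┬───┬───┬───┐      
│ 7 │ 8 │ 9 │ ÷ │      
├───┼───┼───┼───┤      
│ 4 │ 5 │ 6 │ × │      
├───┼───┼───┼───┤      
│ 1 │ 2 │ 3 │ - │      
├───┼───┼───┼───┤      
│ 0 │ . │ = │ + │      
├───┼───┼───┼───┤      
│ C │ MC│ MR│ M+│      
└───┴───┴───┴───┘      
                       
                       


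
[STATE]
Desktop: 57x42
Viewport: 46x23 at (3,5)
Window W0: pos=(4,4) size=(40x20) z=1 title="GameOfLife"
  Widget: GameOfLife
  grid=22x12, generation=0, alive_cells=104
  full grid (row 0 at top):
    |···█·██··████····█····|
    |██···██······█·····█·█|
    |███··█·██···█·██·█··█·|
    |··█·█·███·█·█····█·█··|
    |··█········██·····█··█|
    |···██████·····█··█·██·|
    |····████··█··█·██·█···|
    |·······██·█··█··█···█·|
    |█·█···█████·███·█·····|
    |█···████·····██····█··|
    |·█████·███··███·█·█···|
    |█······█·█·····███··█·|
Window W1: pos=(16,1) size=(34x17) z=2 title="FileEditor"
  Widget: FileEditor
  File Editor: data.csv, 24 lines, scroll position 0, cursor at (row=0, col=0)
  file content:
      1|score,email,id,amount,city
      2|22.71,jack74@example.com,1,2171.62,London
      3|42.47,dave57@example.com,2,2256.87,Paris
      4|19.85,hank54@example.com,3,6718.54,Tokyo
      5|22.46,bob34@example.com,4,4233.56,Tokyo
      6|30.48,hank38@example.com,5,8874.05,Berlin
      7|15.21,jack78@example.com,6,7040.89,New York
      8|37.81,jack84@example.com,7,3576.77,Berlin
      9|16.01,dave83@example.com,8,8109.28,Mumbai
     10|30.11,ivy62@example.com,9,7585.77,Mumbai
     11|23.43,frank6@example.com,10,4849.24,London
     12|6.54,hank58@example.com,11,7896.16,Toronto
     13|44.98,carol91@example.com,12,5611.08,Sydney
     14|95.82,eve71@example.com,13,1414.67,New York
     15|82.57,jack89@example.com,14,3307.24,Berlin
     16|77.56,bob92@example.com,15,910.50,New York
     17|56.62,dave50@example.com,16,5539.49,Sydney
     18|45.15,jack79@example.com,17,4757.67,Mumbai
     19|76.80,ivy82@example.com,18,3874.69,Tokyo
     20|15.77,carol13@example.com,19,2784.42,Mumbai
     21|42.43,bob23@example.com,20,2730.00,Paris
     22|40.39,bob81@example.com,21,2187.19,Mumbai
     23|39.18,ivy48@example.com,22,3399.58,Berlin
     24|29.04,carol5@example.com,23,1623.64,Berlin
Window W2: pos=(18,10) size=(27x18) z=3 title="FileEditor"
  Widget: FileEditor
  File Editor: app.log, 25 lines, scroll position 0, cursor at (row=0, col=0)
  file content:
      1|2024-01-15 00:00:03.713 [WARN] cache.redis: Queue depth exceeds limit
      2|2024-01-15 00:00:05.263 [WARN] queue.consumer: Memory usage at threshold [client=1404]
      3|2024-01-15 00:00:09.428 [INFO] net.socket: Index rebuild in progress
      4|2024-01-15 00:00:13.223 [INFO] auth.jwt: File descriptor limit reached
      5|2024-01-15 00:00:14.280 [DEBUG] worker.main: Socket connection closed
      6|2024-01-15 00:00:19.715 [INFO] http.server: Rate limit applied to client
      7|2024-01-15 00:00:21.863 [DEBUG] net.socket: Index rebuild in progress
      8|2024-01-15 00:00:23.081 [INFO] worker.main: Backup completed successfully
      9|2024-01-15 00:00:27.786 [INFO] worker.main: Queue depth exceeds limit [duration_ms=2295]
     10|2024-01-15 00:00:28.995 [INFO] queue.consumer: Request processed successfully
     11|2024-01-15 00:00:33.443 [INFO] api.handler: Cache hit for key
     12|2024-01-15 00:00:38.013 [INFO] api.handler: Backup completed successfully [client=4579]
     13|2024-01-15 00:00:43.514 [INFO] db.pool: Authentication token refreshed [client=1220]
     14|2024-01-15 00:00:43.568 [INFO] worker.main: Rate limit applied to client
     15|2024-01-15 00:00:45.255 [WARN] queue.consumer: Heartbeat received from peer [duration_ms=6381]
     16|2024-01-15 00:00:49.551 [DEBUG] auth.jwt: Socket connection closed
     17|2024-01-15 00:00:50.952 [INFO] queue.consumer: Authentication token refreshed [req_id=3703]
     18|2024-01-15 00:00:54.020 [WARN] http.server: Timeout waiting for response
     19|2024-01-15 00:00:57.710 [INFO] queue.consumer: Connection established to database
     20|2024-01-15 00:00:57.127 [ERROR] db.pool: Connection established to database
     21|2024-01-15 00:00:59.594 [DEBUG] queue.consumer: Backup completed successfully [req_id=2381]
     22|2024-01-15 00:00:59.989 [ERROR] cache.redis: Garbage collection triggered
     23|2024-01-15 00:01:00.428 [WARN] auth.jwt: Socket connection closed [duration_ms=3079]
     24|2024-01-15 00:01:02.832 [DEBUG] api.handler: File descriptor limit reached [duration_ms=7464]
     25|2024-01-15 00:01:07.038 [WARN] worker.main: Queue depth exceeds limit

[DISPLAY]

 ┃ GameOfLife┃22.71,jack74@example.com,1,2171█
 ┠───────────┃42.47,dave57@example.com,2,2256░
 ┃Gen: 0     ┃19.85,hank54@example.com,3,6718░
 ┃···█·██··██┃22.46,bob34@example.com,4,4233.░
 ┃██···██····┃30.48,hank38@example.com,5,8874░
 ┃███··█·██··┃1┏━━━━━━━━━━━━━━━━━━━━━━━━━┓040░
 ┃··█·█·███·█┃3┃ FileEditor              ┃576░
 ┃··█········┃1┠─────────────────────────┨109░
 ┃···██████··┃3┃█024-01-15 00:00:03.713 ▲┃85.░
 ┃····████··█┃2┃2024-01-15 00:00:05.263 █┃484░
 ┃·······██·█┃6┃2024-01-15 00:00:09.428 ░┃896░
 ┃█·█···█████┃4┃2024-01-15 00:00:13.223 ░┃,56▼
 ┃█···████···┗━┃2024-01-15 00:00:14.280 ░┃━━━━
 ┃·█████·███··█┃2024-01-15 00:00:19.715 ░┃    
 ┃█······█·█···┃2024-01-15 00:00:21.863 ░┃    
 ┃             ┃2024-01-15 00:00:23.081 ░┃    
 ┃             ┃2024-01-15 00:00:27.786 ░┃    
 ┃             ┃2024-01-15 00:00:28.995 ░┃    
 ┗━━━━━━━━━━━━━┃2024-01-15 00:00:33.443 ░┃    
               ┃2024-01-15 00:00:38.013 ░┃    
               ┃2024-01-15 00:00:43.514 ░┃    
               ┃2024-01-15 00:00:43.568 ▼┃    
               ┗━━━━━━━━━━━━━━━━━━━━━━━━━┛    


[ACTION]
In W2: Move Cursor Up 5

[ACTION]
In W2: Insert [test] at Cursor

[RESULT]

 ┃ GameOfLife┃22.71,jack74@example.com,1,2171█
 ┠───────────┃42.47,dave57@example.com,2,2256░
 ┃Gen: 0     ┃19.85,hank54@example.com,3,6718░
 ┃···█·██··██┃22.46,bob34@example.com,4,4233.░
 ┃██···██····┃30.48,hank38@example.com,5,8874░
 ┃███··█·██··┃1┏━━━━━━━━━━━━━━━━━━━━━━━━━┓040░
 ┃··█·█·███·█┃3┃ FileEditor              ┃576░
 ┃··█········┃1┠─────────────────────────┨109░
 ┃···██████··┃3┃test█024-01-15 00:00:03.▲┃85.░
 ┃····████··█┃2┃2024-01-15 00:00:05.263 █┃484░
 ┃·······██·█┃6┃2024-01-15 00:00:09.428 ░┃896░
 ┃█·█···█████┃4┃2024-01-15 00:00:13.223 ░┃,56▼
 ┃█···████···┗━┃2024-01-15 00:00:14.280 ░┃━━━━
 ┃·█████·███··█┃2024-01-15 00:00:19.715 ░┃    
 ┃█······█·█···┃2024-01-15 00:00:21.863 ░┃    
 ┃             ┃2024-01-15 00:00:23.081 ░┃    
 ┃             ┃2024-01-15 00:00:27.786 ░┃    
 ┃             ┃2024-01-15 00:00:28.995 ░┃    
 ┗━━━━━━━━━━━━━┃2024-01-15 00:00:33.443 ░┃    
               ┃2024-01-15 00:00:38.013 ░┃    
               ┃2024-01-15 00:00:43.514 ░┃    
               ┃2024-01-15 00:00:43.568 ▼┃    
               ┗━━━━━━━━━━━━━━━━━━━━━━━━━┛    


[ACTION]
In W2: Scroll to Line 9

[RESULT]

 ┃ GameOfLife┃22.71,jack74@example.com,1,2171█
 ┠───────────┃42.47,dave57@example.com,2,2256░
 ┃Gen: 0     ┃19.85,hank54@example.com,3,6718░
 ┃···█·██··██┃22.46,bob34@example.com,4,4233.░
 ┃██···██····┃30.48,hank38@example.com,5,8874░
 ┃███··█·██··┃1┏━━━━━━━━━━━━━━━━━━━━━━━━━┓040░
 ┃··█·█·███·█┃3┃ FileEditor              ┃576░
 ┃··█········┃1┠─────────────────────────┨109░
 ┃···██████··┃3┃2024-01-15 00:00:27.786 ▲┃85.░
 ┃····████··█┃2┃2024-01-15 00:00:28.995 ░┃484░
 ┃·······██·█┃6┃2024-01-15 00:00:33.443 ░┃896░
 ┃█·█···█████┃4┃2024-01-15 00:00:38.013 ░┃,56▼
 ┃█···████···┗━┃2024-01-15 00:00:43.514 ░┃━━━━
 ┃·█████·███··█┃2024-01-15 00:00:43.568 ░┃    
 ┃█······█·█···┃2024-01-15 00:00:45.255 ░┃    
 ┃             ┃2024-01-15 00:00:49.551 ░┃    
 ┃             ┃2024-01-15 00:00:50.952 ░┃    
 ┃             ┃2024-01-15 00:00:54.020 █┃    
 ┗━━━━━━━━━━━━━┃2024-01-15 00:00:57.710 ░┃    
               ┃2024-01-15 00:00:57.127 ░┃    
               ┃2024-01-15 00:00:59.594 ░┃    
               ┃2024-01-15 00:00:59.989 ▼┃    
               ┗━━━━━━━━━━━━━━━━━━━━━━━━━┛    
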